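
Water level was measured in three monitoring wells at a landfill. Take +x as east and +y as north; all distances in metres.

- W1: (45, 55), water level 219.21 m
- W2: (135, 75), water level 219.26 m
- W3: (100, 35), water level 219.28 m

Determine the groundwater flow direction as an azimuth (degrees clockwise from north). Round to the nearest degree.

With h = a·x + b·y + c and W1 as origin, the differences give:
  90·a + 20·b = +0.05
  55·a + (-20)·b = +0.07
Eliminate b (×(-20) and ×20, subtract): -2900·a = -2.400 → a = ∂h/∂x = +0.0008276
Back-substitute: b = ∂h/∂y = -0.001224.
Flow direction (−∇h) has components (-0.0008276 E, +0.001224 N).
Azimuth = atan2(E, N) = atan2(-0.0008276, +0.001224) = 325.9° ≈ 326°.

326°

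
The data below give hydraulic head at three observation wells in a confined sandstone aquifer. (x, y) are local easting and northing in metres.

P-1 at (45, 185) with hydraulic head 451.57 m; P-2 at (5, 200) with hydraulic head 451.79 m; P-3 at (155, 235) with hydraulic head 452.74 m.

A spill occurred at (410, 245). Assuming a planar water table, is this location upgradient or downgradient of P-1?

upgradient

Three-point gradient (reference P-1): Δ to P-2 = (-40, 15, +0.22), Δ to P-3 = (110, 50, +1.17).
∂h/∂x = +0.001795, ∂h/∂y = +0.01945 (det = -3650).
Head at (410, 245) = 451.57 + (+0.001795)·(365) + (+0.01945)·(60) = 453.39 m.
That is higher than the 451.57 m at P-1, so the point is upgradient.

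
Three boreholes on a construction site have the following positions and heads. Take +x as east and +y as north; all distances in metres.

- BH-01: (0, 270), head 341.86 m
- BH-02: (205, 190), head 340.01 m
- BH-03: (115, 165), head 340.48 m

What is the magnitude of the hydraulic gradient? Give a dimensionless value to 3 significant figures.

Three-point gradient (reference BH-01): Δ to BH-02 = (205, -80, -1.85), Δ to BH-03 = (115, -105, -1.38).
∂h/∂x = -0.006803, ∂h/∂y = +0.005692 (det = -12325).
|∇h| = √(-0.006803² + 0.005692²) = 0.00887

0.00887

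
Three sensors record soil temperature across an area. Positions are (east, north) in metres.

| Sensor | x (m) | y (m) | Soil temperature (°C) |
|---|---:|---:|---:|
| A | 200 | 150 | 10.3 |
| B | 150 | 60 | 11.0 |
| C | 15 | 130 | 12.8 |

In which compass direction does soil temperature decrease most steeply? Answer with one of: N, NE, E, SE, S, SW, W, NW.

With T = a·x + b·y + c and A as origin, the differences give:
  (-50)·a + (-90)·b = +0.7
  (-185)·a + (-20)·b = +2.5
Eliminate b (×(-20) and ×(-90), subtract): -15650·a = 211.00 → a = ∂T/∂x = -0.01348
Back-substitute: b = ∂T/∂y = -0.0002875.
Steepest decrease is along −∇f = (+0.01348 E, +0.0002875 N) → east.

E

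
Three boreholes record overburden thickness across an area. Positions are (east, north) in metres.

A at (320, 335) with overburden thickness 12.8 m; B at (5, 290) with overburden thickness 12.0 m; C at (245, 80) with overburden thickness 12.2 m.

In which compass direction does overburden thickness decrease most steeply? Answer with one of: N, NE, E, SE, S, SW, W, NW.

SW

Taking A as reference: B−A = (-315, -45, -0.8); C−A = (-75, -255, -0.6).
Solve a·Δx + b·Δy = Δd: det = (-315)·(-255) − (-75)·(-45) = 76950.
∂d/∂x = [(-0.8)·(-255) − (-0.6)·(-45)] / 76950 = +0.002300
∂d/∂y = [(-315)·(-0.6) − (-75)·(-0.8)] / 76950 = +0.001676
Steepest decrease is along −∇f = (-0.002300 E, -0.001676 N) → southwest.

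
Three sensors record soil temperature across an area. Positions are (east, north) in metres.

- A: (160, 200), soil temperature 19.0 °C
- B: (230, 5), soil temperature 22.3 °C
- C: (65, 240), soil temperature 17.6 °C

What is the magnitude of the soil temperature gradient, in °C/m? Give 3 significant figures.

0.0164 °C/m

With T = a·x + b·y + c and A as origin, the differences give:
  70·a + (-195)·b = +3.3
  (-95)·a + 40·b = -1.4
Eliminate b (×40 and ×(-195), subtract): -15725·a = -141.00 → a = ∂T/∂x = +0.008967
Back-substitute: b = ∂T/∂y = -0.01370.
|∇f| = √(0.008967² + -0.01370²) = 0.01637 °C/m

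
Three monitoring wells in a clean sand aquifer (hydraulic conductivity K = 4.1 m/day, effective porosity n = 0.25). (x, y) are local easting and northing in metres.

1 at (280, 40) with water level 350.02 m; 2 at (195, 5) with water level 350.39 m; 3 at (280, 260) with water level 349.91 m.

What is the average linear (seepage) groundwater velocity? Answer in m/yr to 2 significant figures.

25 m/yr

Differences from 1: to 2 (Δx, Δy, Δh) = (-85, -35, +0.37); to 3 = (0, 220, -0.11).
Determinant of the coordinate differences = (-85)·220 − 0·(-35) = -18700.
∂h/∂x = [(+0.37)·220 − (-0.11)·(-35)] / -18700 = -0.004147
∂h/∂y = [(-85)·(-0.11) − 0·(+0.37)] / -18700 = -0.0005000
|∇h| = √(-0.004147² + -0.0005000²) = 0.004177
Seepage velocity v = K·i/n = 4.1 × 0.004177 / 0.25 = 0.0685 m/day = 25.02 m/yr.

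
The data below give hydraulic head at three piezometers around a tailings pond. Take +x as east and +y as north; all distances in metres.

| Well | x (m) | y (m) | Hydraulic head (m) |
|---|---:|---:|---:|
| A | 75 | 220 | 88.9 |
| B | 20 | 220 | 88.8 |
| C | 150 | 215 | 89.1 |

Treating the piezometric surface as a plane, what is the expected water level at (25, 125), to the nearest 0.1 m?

90.0 m

Differences from A: to B (Δx, Δy, Δh) = (-55, 0, -0.1); to C = (75, -5, +0.2).
Determinant of the coordinate differences = (-55)·(-5) − 75·0 = 275.
∂h/∂x = [(-0.1)·(-5) − (+0.2)·0] / 275 = +0.001818
∂h/∂y = [(-55)·(+0.2) − 75·(-0.1)] / 275 = -0.01273
h(25, 125) = 88.9 + (+0.001818)·(-50) + (-0.01273)·(-95) = 88.9 -0.091 +1.209 = 90.018 m.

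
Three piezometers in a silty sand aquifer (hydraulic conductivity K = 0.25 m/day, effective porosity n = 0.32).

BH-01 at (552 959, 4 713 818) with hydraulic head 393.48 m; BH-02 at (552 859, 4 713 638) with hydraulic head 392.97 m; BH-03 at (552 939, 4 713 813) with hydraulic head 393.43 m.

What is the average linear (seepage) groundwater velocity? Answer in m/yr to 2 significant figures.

0.76 m/yr

With h = a·x + b·y + c and BH-01 as origin, the differences give:
  (-100)·a + (-180)·b = -0.51
  (-20)·a + (-5)·b = -0.05
Eliminate b (×(-5) and ×(-180), subtract): -3100·a = -6.450 → a = ∂h/∂x = +0.002081
Back-substitute: b = ∂h/∂y = +0.001677.
|∇h| = √(0.002081² + 0.001677²) = 0.002673
Seepage velocity v = K·i/n = 0.25 × 0.002673 / 0.32 = 0.002088 m/day = 0.7626 m/yr.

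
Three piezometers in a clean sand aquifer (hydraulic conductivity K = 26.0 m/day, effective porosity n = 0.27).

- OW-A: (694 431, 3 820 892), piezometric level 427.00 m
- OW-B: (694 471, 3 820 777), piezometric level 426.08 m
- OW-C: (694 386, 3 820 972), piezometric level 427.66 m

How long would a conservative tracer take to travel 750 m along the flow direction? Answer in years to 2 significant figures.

2.8 years

Differences from OW-A: to OW-B (Δx, Δy, Δh) = (40, -115, -0.92); to OW-C = (-45, 80, +0.66).
Solve a·Δx + b·Δy = Δh: det = 40·80 − (-45)·(-115) = -1975.
∂h/∂x = [(-0.92)·80 − (+0.66)·(-115)] / -1975 = -0.001165
∂h/∂y = [40·(+0.66) − (-45)·(-0.92)] / -1975 = +0.007595
|∇h| = √(-0.001165² + 0.007595²) = 0.007684
Seepage velocity v = K·i/n = 26.0 × 0.007684 / 0.27 = 0.7399 m/day.
t = 750 / 0.7399 = 1014 days = 2.78 years.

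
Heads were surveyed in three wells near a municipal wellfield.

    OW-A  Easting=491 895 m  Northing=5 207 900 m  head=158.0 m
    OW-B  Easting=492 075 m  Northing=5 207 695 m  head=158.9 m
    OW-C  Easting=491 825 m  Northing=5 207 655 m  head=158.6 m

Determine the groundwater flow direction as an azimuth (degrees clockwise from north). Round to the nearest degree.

330°

With h = a·x + b·y + c and OW-A as origin, the differences give:
  180·a + (-205)·b = +0.9
  (-70)·a + (-245)·b = +0.6
Eliminate b (×(-245) and ×(-205), subtract): -58450·a = -97.50 → a = ∂h/∂x = +0.001668
Back-substitute: b = ∂h/∂y = -0.002926.
Flow direction (−∇h) has components (-0.001668 E, +0.002926 N).
Azimuth = atan2(E, N) = atan2(-0.001668, +0.002926) = 330.3° ≈ 330°.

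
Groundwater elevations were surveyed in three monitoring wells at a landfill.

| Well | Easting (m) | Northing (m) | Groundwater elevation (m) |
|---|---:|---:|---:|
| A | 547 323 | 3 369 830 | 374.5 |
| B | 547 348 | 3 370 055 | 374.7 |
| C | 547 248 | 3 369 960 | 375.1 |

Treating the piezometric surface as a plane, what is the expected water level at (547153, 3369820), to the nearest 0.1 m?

With h = a·x + b·y + c and A as origin, the differences give:
  25·a + 225·b = +0.2
  (-75)·a + 130·b = +0.6
Eliminate b (×130 and ×225, subtract): 20125·a = -109.00 → a = ∂h/∂x = -0.005416
Back-substitute: b = ∂h/∂y = +0.001491.
h(547153, 3369820) = 374.5 + (-0.005416)·(-170) + (+0.001491)·(-10) = 374.5 +0.921 -0.015 = 375.406 m.

375.4 m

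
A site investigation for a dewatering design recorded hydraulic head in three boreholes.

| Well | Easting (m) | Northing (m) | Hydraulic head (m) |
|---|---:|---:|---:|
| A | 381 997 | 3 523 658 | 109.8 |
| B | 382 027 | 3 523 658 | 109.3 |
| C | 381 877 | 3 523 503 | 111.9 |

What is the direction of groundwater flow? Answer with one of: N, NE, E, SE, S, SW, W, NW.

Differences from A: to B (Δx, Δy, Δh) = (30, 0, -0.5); to C = (-120, -155, +2.1).
Solve a·Δx + b·Δy = Δh: det = 30·(-155) − (-120)·0 = -4650.
∂h/∂x = [(-0.5)·(-155) − (+2.1)·0] / -4650 = -0.01667
∂h/∂y = [30·(+2.1) − (-120)·(-0.5)] / -4650 = -0.0006452
Flow = −∇h = (+0.01667 east, +0.0006452 north), which points east.

E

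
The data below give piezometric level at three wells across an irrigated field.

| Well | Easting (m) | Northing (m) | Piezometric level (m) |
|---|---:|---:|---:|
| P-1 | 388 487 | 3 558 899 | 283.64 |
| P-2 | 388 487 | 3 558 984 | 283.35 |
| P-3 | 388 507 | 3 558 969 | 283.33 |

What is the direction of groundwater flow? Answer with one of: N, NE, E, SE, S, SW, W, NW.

NE

Differences from P-1: to P-2 (Δx, Δy, Δh) = (0, 85, -0.29); to P-3 = (20, 70, -0.31).
Solve a·Δx + b·Δy = Δh: det = 0·70 − 20·85 = -1700.
∂h/∂x = [(-0.29)·70 − (-0.31)·85] / -1700 = -0.003559
∂h/∂y = [0·(-0.31) − 20·(-0.29)] / -1700 = -0.003412
Flow = −∇h = (+0.003559 east, +0.003412 north), which points northeast.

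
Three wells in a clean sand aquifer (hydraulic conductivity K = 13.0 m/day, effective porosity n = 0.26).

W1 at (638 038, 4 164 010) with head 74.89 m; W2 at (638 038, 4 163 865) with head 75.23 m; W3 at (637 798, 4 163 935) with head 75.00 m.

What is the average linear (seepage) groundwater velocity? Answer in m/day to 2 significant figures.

Taking W1 as reference: W2−W1 = (0, -145, +0.34); W3−W1 = (-240, -75, +0.11).
Determinant of the coordinate differences = 0·(-75) − (-240)·(-145) = -34800.
∂h/∂x = [(+0.34)·(-75) − (+0.11)·(-145)] / -34800 = +0.0002744
∂h/∂y = [0·(+0.11) − (-240)·(+0.34)] / -34800 = -0.002345
|∇h| = √(0.0002744² + -0.002345²) = 0.002361
Seepage velocity v = K·i/n = 13.0 × 0.002361 / 0.26 = 0.118 m/day.

0.12 m/day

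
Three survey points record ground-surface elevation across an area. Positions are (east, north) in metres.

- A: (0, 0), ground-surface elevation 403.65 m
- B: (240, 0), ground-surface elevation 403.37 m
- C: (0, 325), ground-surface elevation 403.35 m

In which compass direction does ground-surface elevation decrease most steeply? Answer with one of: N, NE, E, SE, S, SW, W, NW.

NE

∂z/∂x = (403.37 − 403.65) / (240 − 0) = -0.001167
∂z/∂y = (403.35 − 403.65) / (325 − 0) = -0.0009231
Steepest decrease is along −∇f = (+0.001167 E, +0.0009231 N) → northeast.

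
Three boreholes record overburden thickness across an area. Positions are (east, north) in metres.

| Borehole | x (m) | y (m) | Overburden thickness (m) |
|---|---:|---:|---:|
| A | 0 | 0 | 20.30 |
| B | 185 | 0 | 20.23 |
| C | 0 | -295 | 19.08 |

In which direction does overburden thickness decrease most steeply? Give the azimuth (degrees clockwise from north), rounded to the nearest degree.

175°

∂d/∂x = (20.23 − 20.30) / (185 − 0) = -0.0003784
∂d/∂y = (19.08 − 20.30) / (-295 − 0) = +0.004136
Steepest decrease is along −∇f: components (+0.0003784 E, -0.004136 N).
Azimuth = atan2(+0.0003784, -0.004136) = 174.8° ≈ 175°.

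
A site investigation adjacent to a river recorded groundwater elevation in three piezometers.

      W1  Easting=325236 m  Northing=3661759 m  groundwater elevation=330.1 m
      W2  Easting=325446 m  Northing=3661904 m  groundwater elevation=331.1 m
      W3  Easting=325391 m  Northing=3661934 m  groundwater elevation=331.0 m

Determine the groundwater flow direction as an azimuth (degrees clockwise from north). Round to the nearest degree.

Differences from W1: to W2 (Δx, Δy, Δh) = (210, 145, +1.0); to W3 = (155, 175, +0.9).
Determinant of the coordinate differences = 210·175 − 155·145 = 14275.
∂h/∂x = [(+1.0)·175 − (+0.9)·145] / 14275 = +0.003117
∂h/∂y = [210·(+0.9) − 155·(+1.0)] / 14275 = +0.002382
Flow direction (−∇h) has components (-0.003117 E, -0.002382 N).
Azimuth = atan2(E, N) = atan2(-0.003117, -0.002382) = 232.6° ≈ 233°.

233°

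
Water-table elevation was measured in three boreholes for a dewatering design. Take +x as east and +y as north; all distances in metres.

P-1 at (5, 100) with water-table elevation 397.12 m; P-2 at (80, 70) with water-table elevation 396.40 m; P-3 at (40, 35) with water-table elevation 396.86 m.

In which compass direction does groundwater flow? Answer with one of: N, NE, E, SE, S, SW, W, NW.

Taking P-1 as reference: P-2−P-1 = (75, -30, -0.72); P-3−P-1 = (35, -65, -0.26).
Determinant of the coordinate differences = 75·(-65) − 35·(-30) = -3825.
∂h/∂x = [(-0.72)·(-65) − (-0.26)·(-30)] / -3825 = -0.01020
∂h/∂y = [75·(-0.26) − 35·(-0.72)] / -3825 = -0.001490
Flow = −∇h = (+0.01020 east, +0.001490 north), which points east.

E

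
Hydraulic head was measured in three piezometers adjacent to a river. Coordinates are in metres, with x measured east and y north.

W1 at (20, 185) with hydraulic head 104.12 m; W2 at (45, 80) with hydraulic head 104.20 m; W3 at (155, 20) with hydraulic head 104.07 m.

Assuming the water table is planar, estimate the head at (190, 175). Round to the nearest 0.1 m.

103.8 m

With h = a·x + b·y + c and W1 as origin, the differences give:
  25·a + (-105)·b = +0.08
  135·a + (-165)·b = -0.05
Eliminate b (×(-165) and ×(-105), subtract): 10050·a = -18.450 → a = ∂h/∂x = -0.001836
Back-substitute: b = ∂h/∂y = -0.001199.
h(190, 175) = 104.12 + (-0.001836)·(170) + (-0.001199)·(-10) = 104.12 -0.312 +0.012 = 103.820 m.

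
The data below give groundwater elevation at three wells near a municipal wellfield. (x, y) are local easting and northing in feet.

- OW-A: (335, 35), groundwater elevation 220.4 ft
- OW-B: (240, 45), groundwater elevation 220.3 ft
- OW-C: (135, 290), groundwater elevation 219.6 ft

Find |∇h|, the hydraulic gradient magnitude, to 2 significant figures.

0.0026

Taking OW-A as reference: OW-B−OW-A = (-95, 10, -0.1); OW-C−OW-A = (-200, 255, -0.8).
Determinant of the coordinate differences = (-95)·255 − (-200)·10 = -22225.
∂h/∂x = [(-0.1)·255 − (-0.8)·10] / -22225 = +0.0007874
∂h/∂y = [(-95)·(-0.8) − (-200)·(-0.1)] / -22225 = -0.002520
|∇h| = √(0.0007874² + -0.002520²) = 0.00264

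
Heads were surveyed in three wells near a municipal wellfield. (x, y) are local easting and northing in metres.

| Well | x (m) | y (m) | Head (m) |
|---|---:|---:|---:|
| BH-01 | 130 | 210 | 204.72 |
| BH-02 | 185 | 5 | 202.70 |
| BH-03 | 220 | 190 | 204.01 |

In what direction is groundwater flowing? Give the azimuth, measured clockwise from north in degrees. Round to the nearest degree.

144°

Three-point gradient (reference BH-01): Δ to BH-02 = (55, -205, -2.02), Δ to BH-03 = (90, -20, -0.71).
∂h/∂x = -0.006061, ∂h/∂y = +0.008228 (det = 17350).
Flow direction (−∇h) has components (+0.006061 E, -0.008228 N).
Azimuth = atan2(E, N) = atan2(+0.006061, -0.008228) = 143.6° ≈ 144°.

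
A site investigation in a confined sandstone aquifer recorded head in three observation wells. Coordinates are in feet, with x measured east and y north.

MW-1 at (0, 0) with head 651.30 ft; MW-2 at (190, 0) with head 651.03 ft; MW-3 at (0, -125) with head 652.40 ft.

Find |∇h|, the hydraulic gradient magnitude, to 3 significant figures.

∂h/∂x = (651.03 − 651.30) / (190 − 0) = -0.001421
∂h/∂y = (652.40 − 651.30) / (-125 − 0) = -0.008800
|∇h| = √(-0.001421² + -0.008800²) = 0.008914

0.00891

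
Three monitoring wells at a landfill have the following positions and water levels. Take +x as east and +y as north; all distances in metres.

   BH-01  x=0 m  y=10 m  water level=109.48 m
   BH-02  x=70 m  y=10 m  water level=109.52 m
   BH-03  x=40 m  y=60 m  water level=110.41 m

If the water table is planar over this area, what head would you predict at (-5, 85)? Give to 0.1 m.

With h = a·x + b·y + c and BH-01 as origin, the differences give:
  70·a + 0·b = +0.04
  40·a + 50·b = +0.93
Eliminate b (×50 and ×0, subtract): 3500·a = 2.000 → a = ∂h/∂x = +0.0005714
Back-substitute: b = ∂h/∂y = +0.01814.
h(-5, 85) = 109.48 + (+0.0005714)·(-5) + (+0.01814)·(75) = 109.48 -0.003 +1.361 = 110.838 m.

110.8 m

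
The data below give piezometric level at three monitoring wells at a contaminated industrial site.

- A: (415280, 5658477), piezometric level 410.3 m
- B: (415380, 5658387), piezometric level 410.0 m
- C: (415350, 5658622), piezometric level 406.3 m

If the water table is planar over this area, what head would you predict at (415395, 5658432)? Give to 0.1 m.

Three-point gradient (reference A): Δ to B = (100, -90, -0.3), Δ to C = (70, 145, -4.0).
∂h/∂x = -0.01940, ∂h/∂y = -0.01822 (det = 20800).
h(415395, 5658432) = 410.3 + (-0.01940)·(115) + (-0.01822)·(-45) = 410.3 -2.231 +0.820 = 408.889 m.

408.9 m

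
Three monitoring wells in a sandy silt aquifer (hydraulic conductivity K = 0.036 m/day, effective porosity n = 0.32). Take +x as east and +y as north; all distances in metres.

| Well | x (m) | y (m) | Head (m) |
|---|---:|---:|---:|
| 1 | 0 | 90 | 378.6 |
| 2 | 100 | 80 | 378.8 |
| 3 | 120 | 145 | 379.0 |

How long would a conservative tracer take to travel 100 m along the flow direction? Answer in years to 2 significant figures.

740 years

Differences from 1: to 2 (Δx, Δy, Δh) = (100, -10, +0.2); to 3 = (120, 55, +0.4).
Solve a·Δx + b·Δy = Δh: det = 100·55 − 120·(-10) = 6700.
∂h/∂x = [(+0.2)·55 − (+0.4)·(-10)] / 6700 = +0.002239
∂h/∂y = [100·(+0.4) − 120·(+0.2)] / 6700 = +0.002388
|∇h| = √(0.002239² + 0.002388²) = 0.003273
Seepage velocity v = K·i/n = 0.036 × 0.003273 / 0.32 = 0.0003682 m/day.
t = 100 / 0.0003682 = 2.716e+05 days = 744 years.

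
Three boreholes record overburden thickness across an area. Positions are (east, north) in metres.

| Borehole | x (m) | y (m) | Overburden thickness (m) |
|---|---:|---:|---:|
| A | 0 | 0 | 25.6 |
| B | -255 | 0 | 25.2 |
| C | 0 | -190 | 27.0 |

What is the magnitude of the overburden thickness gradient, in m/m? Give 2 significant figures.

∂d/∂x = (25.2 − 25.6) / (-255 − 0) = +0.001569
∂d/∂y = (27.0 − 25.6) / (-190 − 0) = -0.007368
|∇f| = √(0.001569² + -0.007368²) = 0.007533 m/m

0.0075 m/m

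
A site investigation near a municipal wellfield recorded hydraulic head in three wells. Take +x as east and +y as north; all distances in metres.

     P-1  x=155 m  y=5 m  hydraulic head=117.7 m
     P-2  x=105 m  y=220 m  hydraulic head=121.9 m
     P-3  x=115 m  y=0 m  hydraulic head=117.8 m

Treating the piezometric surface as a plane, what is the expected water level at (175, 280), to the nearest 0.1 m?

Taking P-1 as reference: P-2−P-1 = (-50, 215, +4.2); P-3−P-1 = (-40, -5, +0.1).
Solve a·Δx + b·Δy = Δh: det = (-50)·(-5) − (-40)·215 = 8850.
∂h/∂x = [(+4.2)·(-5) − (+0.1)·215] / 8850 = -0.004802
∂h/∂y = [(-50)·(+0.1) − (-40)·(+4.2)] / 8850 = +0.01842
h(175, 280) = 117.7 + (-0.004802)·(20) + (+0.01842)·(275) = 117.7 -0.096 +5.065 = 122.669 m.

122.7 m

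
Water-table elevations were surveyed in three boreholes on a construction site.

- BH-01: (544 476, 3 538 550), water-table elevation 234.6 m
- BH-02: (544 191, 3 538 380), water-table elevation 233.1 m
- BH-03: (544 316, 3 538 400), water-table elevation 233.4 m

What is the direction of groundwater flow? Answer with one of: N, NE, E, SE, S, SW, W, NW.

Differences from BH-01: to BH-02 (Δx, Δy, Δh) = (-285, -170, -1.5); to BH-03 = (-160, -150, -1.2).
Solve a·Δx + b·Δy = Δh: det = (-285)·(-150) − (-160)·(-170) = 15550.
∂h/∂x = [(-1.5)·(-150) − (-1.2)·(-170)] / 15550 = +0.001350
∂h/∂y = [(-285)·(-1.2) − (-160)·(-1.5)] / 15550 = +0.006559
Flow = −∇h = (-0.001350 east, -0.006559 north), which points south.

S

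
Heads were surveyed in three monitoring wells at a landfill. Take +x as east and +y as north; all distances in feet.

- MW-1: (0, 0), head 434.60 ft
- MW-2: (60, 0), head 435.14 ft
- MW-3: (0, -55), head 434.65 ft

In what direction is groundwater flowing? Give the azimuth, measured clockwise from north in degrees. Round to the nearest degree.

276°

∂h/∂x = (435.14 − 434.60) / (60 − 0) = +0.009000
∂h/∂y = (434.65 − 434.60) / (-55 − 0) = -0.0009091
Flow direction (−∇h) has components (-0.009000 E, +0.0009091 N).
Azimuth = atan2(E, N) = atan2(-0.009000, +0.0009091) = 275.8° ≈ 276°.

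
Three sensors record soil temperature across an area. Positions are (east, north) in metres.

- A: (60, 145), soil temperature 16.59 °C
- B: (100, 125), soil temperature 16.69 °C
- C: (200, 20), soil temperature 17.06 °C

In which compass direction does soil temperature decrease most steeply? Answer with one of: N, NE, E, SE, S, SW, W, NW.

NW

Differences from A: to B (Δx, Δy, Δh) = (40, -20, +0.10); to C = (140, -125, +0.47).
Determinant of the coordinate differences = 40·(-125) − 140·(-20) = -2200.
∂T/∂x = [(+0.10)·(-125) − (+0.47)·(-20)] / -2200 = +0.001409
∂T/∂y = [40·(+0.47) − 140·(+0.10)] / -2200 = -0.002182
Steepest decrease is along −∇f = (-0.001409 E, +0.002182 N) → northwest.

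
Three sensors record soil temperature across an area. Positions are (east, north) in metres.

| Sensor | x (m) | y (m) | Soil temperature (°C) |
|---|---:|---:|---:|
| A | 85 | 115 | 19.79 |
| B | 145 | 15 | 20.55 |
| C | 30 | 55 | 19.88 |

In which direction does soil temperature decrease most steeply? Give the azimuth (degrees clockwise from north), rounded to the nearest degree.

322°

Taking A as reference: B−A = (60, -100, +0.76); C−A = (-55, -60, +0.09).
Determinant of the coordinate differences = 60·(-60) − (-55)·(-100) = -9100.
∂T/∂x = [(+0.76)·(-60) − (+0.09)·(-100)] / -9100 = +0.004022
∂T/∂y = [60·(+0.09) − (-55)·(+0.76)] / -9100 = -0.005187
Steepest decrease is along −∇f: components (-0.004022 E, +0.005187 N).
Azimuth = atan2(-0.004022, +0.005187) = 322.2° ≈ 322°.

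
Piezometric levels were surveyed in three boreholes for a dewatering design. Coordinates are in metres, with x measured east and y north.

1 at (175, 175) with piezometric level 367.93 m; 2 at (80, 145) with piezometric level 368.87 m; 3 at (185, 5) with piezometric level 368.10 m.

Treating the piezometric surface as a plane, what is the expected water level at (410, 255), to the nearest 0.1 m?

365.6 m

Differences from 1: to 2 (Δx, Δy, Δh) = (-95, -30, +0.94); to 3 = (10, -170, +0.17).
Solve a·Δx + b·Δy = Δh: det = (-95)·(-170) − 10·(-30) = 16450.
∂h/∂x = [(+0.94)·(-170) − (+0.17)·(-30)] / 16450 = -0.009404
∂h/∂y = [(-95)·(+0.17) − 10·(+0.94)] / 16450 = -0.001553
h(410, 255) = 367.93 + (-0.009404)·(235) + (-0.001553)·(80) = 367.93 -2.210 -0.124 = 365.596 m.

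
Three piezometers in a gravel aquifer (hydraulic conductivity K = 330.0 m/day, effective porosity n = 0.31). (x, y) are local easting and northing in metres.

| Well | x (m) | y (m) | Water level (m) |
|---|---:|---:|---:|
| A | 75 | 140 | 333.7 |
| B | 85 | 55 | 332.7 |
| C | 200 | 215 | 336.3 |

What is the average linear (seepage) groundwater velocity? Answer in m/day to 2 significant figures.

20 m/day

With h = a·x + b·y + c and A as origin, the differences give:
  10·a + (-85)·b = -1.0
  125·a + 75·b = +2.6
Eliminate b (×75 and ×(-85), subtract): 11375·a = 146.00 → a = ∂h/∂x = +0.01284
Back-substitute: b = ∂h/∂y = +0.01327.
|∇h| = √(0.01284² + 0.01327²) = 0.01847
Seepage velocity v = K·i/n = 330.0 × 0.01847 / 0.31 = 19.66 m/day.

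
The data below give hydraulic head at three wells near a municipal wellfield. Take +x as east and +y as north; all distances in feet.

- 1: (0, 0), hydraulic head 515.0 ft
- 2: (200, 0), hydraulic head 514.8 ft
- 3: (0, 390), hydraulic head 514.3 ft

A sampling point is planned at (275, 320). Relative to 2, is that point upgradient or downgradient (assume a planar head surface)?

downgradient

∂h/∂x = (514.8 − 515.0) / (200 − 0) = -0.001000
∂h/∂y = (514.3 − 515.0) / (390 − 0) = -0.001795
Head at (275, 320) = 515.0 + (-0.001000)·(275) + (-0.001795)·(320) = 514.15 ft.
That is lower than the 514.8 ft at 2, so the point is downgradient.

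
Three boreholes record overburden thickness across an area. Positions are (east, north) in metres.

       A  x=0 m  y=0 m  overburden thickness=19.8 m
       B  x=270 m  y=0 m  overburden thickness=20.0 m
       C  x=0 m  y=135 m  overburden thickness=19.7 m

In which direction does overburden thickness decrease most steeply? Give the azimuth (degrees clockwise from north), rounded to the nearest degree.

∂d/∂x = (20.0 − 19.8) / (270 − 0) = +0.0007407
∂d/∂y = (19.7 − 19.8) / (135 − 0) = -0.0007407
Steepest decrease is along −∇f: components (-0.0007407 E, +0.0007407 N).
Azimuth = atan2(-0.0007407, +0.0007407) = 315.0° ≈ 315°.

315°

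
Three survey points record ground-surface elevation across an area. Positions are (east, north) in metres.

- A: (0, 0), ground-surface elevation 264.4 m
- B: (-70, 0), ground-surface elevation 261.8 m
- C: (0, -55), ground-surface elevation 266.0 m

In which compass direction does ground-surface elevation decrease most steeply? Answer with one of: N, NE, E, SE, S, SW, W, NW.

∂z/∂x = (261.8 − 264.4) / (-70 − 0) = +0.03714
∂z/∂y = (266.0 − 264.4) / (-55 − 0) = -0.02909
Steepest decrease is along −∇f = (-0.03714 E, +0.02909 N) → northwest.

NW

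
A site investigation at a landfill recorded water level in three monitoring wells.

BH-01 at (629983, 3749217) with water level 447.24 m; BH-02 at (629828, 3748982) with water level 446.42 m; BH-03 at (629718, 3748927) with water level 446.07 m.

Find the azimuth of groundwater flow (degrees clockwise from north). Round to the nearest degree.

226°

Differences from BH-01: to BH-02 (Δx, Δy, Δh) = (-155, -235, -0.82); to BH-03 = (-265, -290, -1.17).
Determinant of the coordinate differences = (-155)·(-290) − (-265)·(-235) = -17325.
∂h/∂x = [(-0.82)·(-290) − (-1.17)·(-235)] / -17325 = +0.002144
∂h/∂y = [(-155)·(-1.17) − (-265)·(-0.82)] / -17325 = +0.002075
Flow direction (−∇h) has components (-0.002144 E, -0.002075 N).
Azimuth = atan2(E, N) = atan2(-0.002144, -0.002075) = 225.9° ≈ 226°.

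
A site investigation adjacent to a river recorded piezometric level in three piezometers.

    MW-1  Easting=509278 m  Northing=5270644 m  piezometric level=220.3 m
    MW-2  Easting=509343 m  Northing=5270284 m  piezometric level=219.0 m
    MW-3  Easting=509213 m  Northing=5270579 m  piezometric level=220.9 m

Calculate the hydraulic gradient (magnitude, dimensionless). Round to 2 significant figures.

0.011

With h = a·x + b·y + c and MW-1 as origin, the differences give:
  65·a + (-360)·b = -1.3
  (-65)·a + (-65)·b = +0.6
Eliminate b (×(-65) and ×(-360), subtract): -27625·a = 300.50 → a = ∂h/∂x = -0.01088
Back-substitute: b = ∂h/∂y = +0.001647.
|∇h| = √(-0.01088² + 0.001647²) = 0.011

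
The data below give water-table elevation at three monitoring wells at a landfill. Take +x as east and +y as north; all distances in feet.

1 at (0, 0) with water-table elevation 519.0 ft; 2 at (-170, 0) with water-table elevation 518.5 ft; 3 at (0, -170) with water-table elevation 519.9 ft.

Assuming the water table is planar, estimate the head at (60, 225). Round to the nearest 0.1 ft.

∂h/∂x = (518.5 − 519.0) / (-170 − 0) = +0.002941
∂h/∂y = (519.9 − 519.0) / (-170 − 0) = -0.005294
h(60, 225) = 519.0 + (+0.002941)·(60) + (-0.005294)·(225) = 519.0 +0.176 -1.191 = 517.985 ft.

518.0 ft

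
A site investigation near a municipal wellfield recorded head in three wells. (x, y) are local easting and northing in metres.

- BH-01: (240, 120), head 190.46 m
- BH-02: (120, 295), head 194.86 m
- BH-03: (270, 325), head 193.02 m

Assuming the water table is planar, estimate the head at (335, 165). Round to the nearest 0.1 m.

189.7 m

Three-point gradient (reference BH-01): Δ to BH-02 = (-120, 175, +4.40), Δ to BH-03 = (30, 205, +2.56).
∂h/∂x = -0.01521, ∂h/∂y = +0.01471 (det = -29850).
h(335, 165) = 190.46 + (-0.01521)·(95) + (+0.01471)·(45) = 190.46 -1.445 +0.662 = 189.677 m.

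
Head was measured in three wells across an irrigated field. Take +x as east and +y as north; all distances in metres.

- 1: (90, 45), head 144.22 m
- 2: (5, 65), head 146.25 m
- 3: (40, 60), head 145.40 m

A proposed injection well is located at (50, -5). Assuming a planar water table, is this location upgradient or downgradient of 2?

downgradient

Taking 1 as reference: 2−1 = (-85, 20, +2.03); 3−1 = (-50, 15, +1.18).
Determinant of the coordinate differences = (-85)·15 − (-50)·20 = -275.
∂h/∂x = [(+2.03)·15 − (+1.18)·20] / -275 = -0.02491
∂h/∂y = [(-85)·(+1.18) − (-50)·(+2.03)] / -275 = -0.004364
Head at (50, -5) = 144.22 + (-0.02491)·(-40) + (-0.004364)·(-50) = 145.43 m.
That is lower than the 146.25 m at 2, so the point is downgradient.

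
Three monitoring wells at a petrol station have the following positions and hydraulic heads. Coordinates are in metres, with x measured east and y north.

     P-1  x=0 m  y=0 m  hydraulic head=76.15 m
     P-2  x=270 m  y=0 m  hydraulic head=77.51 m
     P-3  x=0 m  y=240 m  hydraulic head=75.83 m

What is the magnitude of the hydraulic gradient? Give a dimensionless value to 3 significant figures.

0.00521

∂h/∂x = (77.51 − 76.15) / (270 − 0) = +0.005037
∂h/∂y = (75.83 − 76.15) / (240 − 0) = -0.001333
|∇h| = √(0.005037² + -0.001333²) = 0.00521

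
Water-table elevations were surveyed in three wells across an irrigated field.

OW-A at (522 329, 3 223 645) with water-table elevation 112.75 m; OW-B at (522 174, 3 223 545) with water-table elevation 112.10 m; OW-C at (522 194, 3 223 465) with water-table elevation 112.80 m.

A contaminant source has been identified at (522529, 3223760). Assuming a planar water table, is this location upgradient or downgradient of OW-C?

Taking OW-A as reference: OW-B−OW-A = (-155, -100, -0.65); OW-C−OW-A = (-135, -180, +0.05).
Determinant of the coordinate differences = (-155)·(-180) − (-135)·(-100) = 14400.
∂h/∂x = [(-0.65)·(-180) − (+0.05)·(-100)] / 14400 = +0.008472
∂h/∂y = [(-155)·(+0.05) − (-135)·(-0.65)] / 14400 = -0.006632
Head at (522529, 3223760) = 112.75 + (+0.008472)·(200) + (-0.006632)·(115) = 113.68 m.
That is higher than the 112.80 m at OW-C, so the point is upgradient.

upgradient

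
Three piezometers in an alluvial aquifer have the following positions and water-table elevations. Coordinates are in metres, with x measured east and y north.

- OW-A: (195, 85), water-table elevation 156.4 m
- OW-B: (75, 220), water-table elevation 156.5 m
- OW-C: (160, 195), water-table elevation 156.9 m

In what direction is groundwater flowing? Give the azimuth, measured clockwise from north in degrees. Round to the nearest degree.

225°

Taking OW-A as reference: OW-B−OW-A = (-120, 135, +0.1); OW-C−OW-A = (-35, 110, +0.5).
Solve a·Δx + b·Δy = Δh: det = (-120)·110 − (-35)·135 = -8475.
∂h/∂x = [(+0.1)·110 − (+0.5)·135] / -8475 = +0.006667
∂h/∂y = [(-120)·(+0.5) − (-35)·(+0.1)] / -8475 = +0.006667
Flow direction (−∇h) has components (-0.006667 E, -0.006667 N).
Azimuth = atan2(E, N) = atan2(-0.006667, -0.006667) = 225.0° ≈ 225°.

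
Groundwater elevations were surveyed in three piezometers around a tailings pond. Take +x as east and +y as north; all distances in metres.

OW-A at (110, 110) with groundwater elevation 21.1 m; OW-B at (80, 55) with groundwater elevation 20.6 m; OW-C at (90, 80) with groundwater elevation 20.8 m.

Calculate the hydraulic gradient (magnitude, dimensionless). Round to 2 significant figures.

0.0090

Differences from OW-A: to OW-B (Δx, Δy, Δh) = (-30, -55, -0.5); to OW-C = (-20, -30, -0.3).
Solve a·Δx + b·Δy = Δh: det = (-30)·(-30) − (-20)·(-55) = -200.
∂h/∂x = [(-0.5)·(-30) − (-0.3)·(-55)] / -200 = +0.007500
∂h/∂y = [(-30)·(-0.3) − (-20)·(-0.5)] / -200 = +0.005000
|∇h| = √(0.007500² + 0.005000²) = 0.009014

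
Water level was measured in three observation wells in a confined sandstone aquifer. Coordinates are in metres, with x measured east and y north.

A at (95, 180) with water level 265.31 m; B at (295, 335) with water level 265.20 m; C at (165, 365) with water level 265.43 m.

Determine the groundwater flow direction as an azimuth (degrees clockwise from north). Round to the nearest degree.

129°

Taking A as reference: B−A = (200, 155, -0.11); C−A = (70, 185, +0.12).
Solve a·Δx + b·Δy = Δh: det = 200·185 − 70·155 = 26150.
∂h/∂x = [(-0.11)·185 − (+0.12)·155] / 26150 = -0.001489
∂h/∂y = [200·(+0.12) − 70·(-0.11)] / 26150 = +0.001212
Flow direction (−∇h) has components (+0.001489 E, -0.001212 N).
Azimuth = atan2(E, N) = atan2(+0.001489, -0.001212) = 129.1° ≈ 129°.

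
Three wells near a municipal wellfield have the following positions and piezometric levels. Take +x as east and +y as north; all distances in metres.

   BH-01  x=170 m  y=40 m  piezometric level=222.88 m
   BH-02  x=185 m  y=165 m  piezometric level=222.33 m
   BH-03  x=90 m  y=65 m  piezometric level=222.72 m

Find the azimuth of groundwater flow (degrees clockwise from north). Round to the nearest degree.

352°

With h = a·x + b·y + c and BH-01 as origin, the differences give:
  15·a + 125·b = -0.55
  (-80)·a + 25·b = -0.16
Eliminate b (×25 and ×125, subtract): 10375·a = 6.250 → a = ∂h/∂x = +0.0006024
Back-substitute: b = ∂h/∂y = -0.004472.
Flow direction (−∇h) has components (-0.0006024 E, +0.004472 N).
Azimuth = atan2(E, N) = atan2(-0.0006024, +0.004472) = 352.3° ≈ 352°.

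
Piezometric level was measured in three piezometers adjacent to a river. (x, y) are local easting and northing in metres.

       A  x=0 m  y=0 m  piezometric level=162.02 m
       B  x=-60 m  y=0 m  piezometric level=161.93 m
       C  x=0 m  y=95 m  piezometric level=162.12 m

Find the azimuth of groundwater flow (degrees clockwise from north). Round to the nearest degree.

235°

∂h/∂x = (161.93 − 162.02) / (-60 − 0) = +0.001500
∂h/∂y = (162.12 − 162.02) / (95 − 0) = +0.001053
Flow direction (−∇h) has components (-0.001500 E, -0.001053 N).
Azimuth = atan2(E, N) = atan2(-0.001500, -0.001053) = 234.9° ≈ 235°.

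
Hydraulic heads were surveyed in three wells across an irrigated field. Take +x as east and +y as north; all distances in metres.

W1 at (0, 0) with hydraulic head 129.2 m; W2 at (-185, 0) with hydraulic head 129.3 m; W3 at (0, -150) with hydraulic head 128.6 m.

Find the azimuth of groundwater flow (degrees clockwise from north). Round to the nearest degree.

172°

∂h/∂x = (129.3 − 129.2) / (-185 − 0) = -0.0005405
∂h/∂y = (128.6 − 129.2) / (-150 − 0) = +0.004000
Flow direction (−∇h) has components (+0.0005405 E, -0.004000 N).
Azimuth = atan2(E, N) = atan2(+0.0005405, -0.004000) = 172.3° ≈ 172°.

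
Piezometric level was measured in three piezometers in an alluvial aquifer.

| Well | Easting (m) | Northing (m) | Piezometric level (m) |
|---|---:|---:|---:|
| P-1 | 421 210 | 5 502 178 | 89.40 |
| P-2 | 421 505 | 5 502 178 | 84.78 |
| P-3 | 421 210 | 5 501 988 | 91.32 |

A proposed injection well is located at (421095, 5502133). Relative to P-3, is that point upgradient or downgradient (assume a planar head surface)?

upgradient

∂h/∂x = (84.78 − 89.40) / (421505 − 421210) = -0.01566
∂h/∂y = (91.32 − 89.40) / (5501988 − 5502178) = -0.01011
Head at (421095, 5502133) = 89.40 + (-0.01566)·(-115) + (-0.01011)·(-45) = 91.66 m.
That is higher than the 91.32 m at P-3, so the point is upgradient.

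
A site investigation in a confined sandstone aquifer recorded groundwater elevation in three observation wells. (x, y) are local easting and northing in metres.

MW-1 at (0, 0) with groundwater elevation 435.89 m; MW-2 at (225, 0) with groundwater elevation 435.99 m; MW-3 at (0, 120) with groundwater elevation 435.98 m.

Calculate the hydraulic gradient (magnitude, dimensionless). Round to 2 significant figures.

0.00087

∂h/∂x = (435.99 − 435.89) / (225 − 0) = +0.0004444
∂h/∂y = (435.98 − 435.89) / (120 − 0) = +0.0007500
|∇h| = √(0.0004444² + 0.0007500²) = 0.0008718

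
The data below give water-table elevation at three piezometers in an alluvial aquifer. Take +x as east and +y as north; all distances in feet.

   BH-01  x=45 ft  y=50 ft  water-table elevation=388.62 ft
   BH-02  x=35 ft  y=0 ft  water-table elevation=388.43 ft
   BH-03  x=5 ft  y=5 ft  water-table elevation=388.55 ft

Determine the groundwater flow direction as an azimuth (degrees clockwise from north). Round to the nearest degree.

Three-point gradient (reference BH-01): Δ to BH-02 = (-10, -50, -0.19), Δ to BH-03 = (-40, -45, -0.07).
∂h/∂x = -0.003258, ∂h/∂y = +0.004452 (det = -1550).
Flow direction (−∇h) has components (+0.003258 E, -0.004452 N).
Azimuth = atan2(E, N) = atan2(+0.003258, -0.004452) = 143.8° ≈ 144°.

144°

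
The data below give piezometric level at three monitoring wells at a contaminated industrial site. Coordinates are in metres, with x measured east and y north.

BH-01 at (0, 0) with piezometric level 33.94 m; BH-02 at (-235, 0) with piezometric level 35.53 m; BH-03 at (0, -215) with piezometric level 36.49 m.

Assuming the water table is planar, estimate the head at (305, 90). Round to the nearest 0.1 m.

∂h/∂x = (35.53 − 33.94) / (-235 − 0) = -0.006766
∂h/∂y = (36.49 − 33.94) / (-215 − 0) = -0.01186
h(305, 90) = 33.94 + (-0.006766)·(305) + (-0.01186)·(90) = 33.94 -2.064 -1.067 = 30.809 m.

30.8 m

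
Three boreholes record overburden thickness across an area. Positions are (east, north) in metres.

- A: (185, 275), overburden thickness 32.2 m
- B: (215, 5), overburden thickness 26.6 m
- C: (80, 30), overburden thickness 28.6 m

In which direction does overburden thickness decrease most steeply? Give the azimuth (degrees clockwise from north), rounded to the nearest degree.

With d = a·x + b·y + c and A as origin, the differences give:
  30·a + (-270)·b = -5.6
  (-105)·a + (-245)·b = -3.6
Eliminate b (×(-245) and ×(-270), subtract): -35700·a = 400.00 → a = ∂d/∂x = -0.01120
Back-substitute: b = ∂d/∂y = +0.01950.
Steepest decrease is along −∇f: components (+0.01120 E, -0.01950 N).
Azimuth = atan2(+0.01120, -0.01950) = 150.1° ≈ 150°.

150°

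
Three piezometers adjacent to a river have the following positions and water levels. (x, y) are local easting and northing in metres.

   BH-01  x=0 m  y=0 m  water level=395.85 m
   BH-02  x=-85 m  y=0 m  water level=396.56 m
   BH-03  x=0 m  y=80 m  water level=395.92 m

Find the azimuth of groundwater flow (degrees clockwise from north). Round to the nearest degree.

096°

∂h/∂x = (396.56 − 395.85) / (-85 − 0) = -0.008353
∂h/∂y = (395.92 − 395.85) / (80 − 0) = +0.0008750
Flow direction (−∇h) has components (+0.008353 E, -0.0008750 N).
Azimuth = atan2(E, N) = atan2(+0.008353, -0.0008750) = 96.0° ≈ 096°.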